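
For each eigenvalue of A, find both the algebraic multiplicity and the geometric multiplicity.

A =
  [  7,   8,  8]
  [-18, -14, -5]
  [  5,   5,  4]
λ = -1: alg = 3, geom = 1

Step 1 — factor the characteristic polynomial to read off the algebraic multiplicities:
  χ_A(x) = (x + 1)^3

Step 2 — compute geometric multiplicities via the rank-nullity identity g(λ) = n − rank(A − λI):
  rank(A − (-1)·I) = 2, so dim ker(A − (-1)·I) = n − 2 = 1

Summary:
  λ = -1: algebraic multiplicity = 3, geometric multiplicity = 1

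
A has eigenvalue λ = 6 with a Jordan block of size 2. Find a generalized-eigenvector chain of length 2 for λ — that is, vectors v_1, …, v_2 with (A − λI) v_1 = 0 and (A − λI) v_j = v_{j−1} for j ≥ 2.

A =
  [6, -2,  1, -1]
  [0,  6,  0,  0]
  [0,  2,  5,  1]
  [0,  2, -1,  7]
A Jordan chain for λ = 6 of length 2:
v_1 = (-2, 0, 2, 2)ᵀ
v_2 = (0, 1, 0, 0)ᵀ

Let N = A − (6)·I. We want v_2 with N^2 v_2 = 0 but N^1 v_2 ≠ 0; then v_{j-1} := N · v_j for j = 2, …, 2.

Pick v_2 = (0, 1, 0, 0)ᵀ.
Then v_1 = N · v_2 = (-2, 0, 2, 2)ᵀ.

Sanity check: (A − (6)·I) v_1 = (0, 0, 0, 0)ᵀ = 0. ✓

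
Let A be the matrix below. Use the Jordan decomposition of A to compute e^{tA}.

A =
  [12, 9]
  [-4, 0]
e^{tA} =
  [6*t*exp(6*t) + exp(6*t), 9*t*exp(6*t)]
  [-4*t*exp(6*t), -6*t*exp(6*t) + exp(6*t)]

Strategy: write A = P · J · P⁻¹ where J is a Jordan canonical form, so e^{tA} = P · e^{tJ} · P⁻¹, and e^{tJ} can be computed block-by-block.

A has Jordan form
J =
  [6, 1]
  [0, 6]
(up to reordering of blocks).

Per-block formulas:
  For a 2×2 Jordan block J_2(6): exp(t · J_2(6)) = e^(6t)·(I + t·N), where N is the 2×2 nilpotent shift.

After assembling e^{tJ} and conjugating by P, we get:

e^{tA} =
  [6*t*exp(6*t) + exp(6*t), 9*t*exp(6*t)]
  [-4*t*exp(6*t), -6*t*exp(6*t) + exp(6*t)]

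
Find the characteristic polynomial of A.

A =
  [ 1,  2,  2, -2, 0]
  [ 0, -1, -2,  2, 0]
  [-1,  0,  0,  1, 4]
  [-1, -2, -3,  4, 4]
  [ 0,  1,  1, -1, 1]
x^5 - 5*x^4 + 10*x^3 - 10*x^2 + 5*x - 1

Expanding det(x·I − A) (e.g. by cofactor expansion or by noting that A is similar to its Jordan form J, which has the same characteristic polynomial as A) gives
  χ_A(x) = x^5 - 5*x^4 + 10*x^3 - 10*x^2 + 5*x - 1
which factors as (x - 1)^5. The eigenvalues (with algebraic multiplicities) are λ = 1 with multiplicity 5.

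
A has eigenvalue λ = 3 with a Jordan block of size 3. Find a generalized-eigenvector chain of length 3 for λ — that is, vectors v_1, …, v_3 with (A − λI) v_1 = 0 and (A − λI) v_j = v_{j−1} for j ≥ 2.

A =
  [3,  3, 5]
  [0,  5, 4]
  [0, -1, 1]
A Jordan chain for λ = 3 of length 3:
v_1 = (1, 0, 0)ᵀ
v_2 = (3, 2, -1)ᵀ
v_3 = (0, 1, 0)ᵀ

Let N = A − (3)·I. We want v_3 with N^3 v_3 = 0 but N^2 v_3 ≠ 0; then v_{j-1} := N · v_j for j = 3, …, 2.

Pick v_3 = (0, 1, 0)ᵀ.
Then v_2 = N · v_3 = (3, 2, -1)ᵀ.
Then v_1 = N · v_2 = (1, 0, 0)ᵀ.

Sanity check: (A − (3)·I) v_1 = (0, 0, 0)ᵀ = 0. ✓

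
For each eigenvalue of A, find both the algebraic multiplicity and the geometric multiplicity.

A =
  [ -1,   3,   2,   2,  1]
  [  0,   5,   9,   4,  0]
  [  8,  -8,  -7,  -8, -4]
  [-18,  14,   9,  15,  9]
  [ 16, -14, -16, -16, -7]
λ = 1: alg = 5, geom = 2

Step 1 — factor the characteristic polynomial to read off the algebraic multiplicities:
  χ_A(x) = (x - 1)^5

Step 2 — compute geometric multiplicities via the rank-nullity identity g(λ) = n − rank(A − λI):
  rank(A − (1)·I) = 3, so dim ker(A − (1)·I) = n − 3 = 2

Summary:
  λ = 1: algebraic multiplicity = 5, geometric multiplicity = 2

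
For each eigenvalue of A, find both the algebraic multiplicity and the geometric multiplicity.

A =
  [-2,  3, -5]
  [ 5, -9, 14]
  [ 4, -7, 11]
λ = 0: alg = 3, geom = 1

Step 1 — factor the characteristic polynomial to read off the algebraic multiplicities:
  χ_A(x) = x^3

Step 2 — compute geometric multiplicities via the rank-nullity identity g(λ) = n − rank(A − λI):
  rank(A − (0)·I) = 2, so dim ker(A − (0)·I) = n − 2 = 1

Summary:
  λ = 0: algebraic multiplicity = 3, geometric multiplicity = 1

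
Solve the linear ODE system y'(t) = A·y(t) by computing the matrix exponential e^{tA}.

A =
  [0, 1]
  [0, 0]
e^{tA} =
  [1, t]
  [0, 1]

Strategy: write A = P · J · P⁻¹ where J is a Jordan canonical form, so e^{tA} = P · e^{tJ} · P⁻¹, and e^{tJ} can be computed block-by-block.

A has Jordan form
J =
  [0, 1]
  [0, 0]
(up to reordering of blocks).

Per-block formulas:
  For a 2×2 Jordan block J_2(0): exp(t · J_2(0)) = e^(0t)·(I + t·N), where N is the 2×2 nilpotent shift.

After assembling e^{tJ} and conjugating by P, we get:

e^{tA} =
  [1, t]
  [0, 1]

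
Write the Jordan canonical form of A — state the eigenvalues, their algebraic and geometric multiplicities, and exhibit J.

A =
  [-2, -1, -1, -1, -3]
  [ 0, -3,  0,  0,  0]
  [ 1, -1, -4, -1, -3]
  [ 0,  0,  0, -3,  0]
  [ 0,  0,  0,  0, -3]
J_2(-3) ⊕ J_1(-3) ⊕ J_1(-3) ⊕ J_1(-3)

The characteristic polynomial is
  det(x·I − A) = x^5 + 15*x^4 + 90*x^3 + 270*x^2 + 405*x + 243 = (x + 3)^5

Eigenvalues and multiplicities (the geometric multiplicity of λ is n − rank(A − λI), which equals the number of Jordan blocks for λ):
  λ = -3: algebraic multiplicity = 5, geometric multiplicity = 4

Determining the block sizes for each eigenvalue:
  λ = -3: 4 blocks summing to 5 forces exactly one block of size 2 and the rest size 1 → block sizes [2, 1, 1, 1]

Assembling the blocks gives a Jordan form
J =
  [-3,  1,  0,  0,  0]
  [ 0, -3,  0,  0,  0]
  [ 0,  0, -3,  0,  0]
  [ 0,  0,  0, -3,  0]
  [ 0,  0,  0,  0, -3]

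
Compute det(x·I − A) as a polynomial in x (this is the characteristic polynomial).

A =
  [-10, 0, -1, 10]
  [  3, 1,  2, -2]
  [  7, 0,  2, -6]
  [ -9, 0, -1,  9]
x^4 - 2*x^3 + 2*x - 1

Expanding det(x·I − A) (e.g. by cofactor expansion or by noting that A is similar to its Jordan form J, which has the same characteristic polynomial as A) gives
  χ_A(x) = x^4 - 2*x^3 + 2*x - 1
which factors as (x - 1)^3*(x + 1). The eigenvalues (with algebraic multiplicities) are λ = -1 with multiplicity 1, λ = 1 with multiplicity 3.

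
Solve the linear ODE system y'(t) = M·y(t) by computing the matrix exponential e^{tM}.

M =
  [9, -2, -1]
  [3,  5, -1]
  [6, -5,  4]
e^{tM} =
  [-3*t^2*exp(6*t)/2 + 3*t*exp(6*t) + exp(6*t), t^2*exp(6*t)/2 - 2*t*exp(6*t), t^2*exp(6*t)/2 - t*exp(6*t)]
  [3*t*exp(6*t), -t*exp(6*t) + exp(6*t), -t*exp(6*t)]
  [-9*t^2*exp(6*t)/2 + 6*t*exp(6*t), 3*t^2*exp(6*t)/2 - 5*t*exp(6*t), 3*t^2*exp(6*t)/2 - 2*t*exp(6*t) + exp(6*t)]

Strategy: write M = P · J · P⁻¹ where J is a Jordan canonical form, so e^{tM} = P · e^{tJ} · P⁻¹, and e^{tJ} can be computed block-by-block.

M has Jordan form
J =
  [6, 1, 0]
  [0, 6, 1]
  [0, 0, 6]
(up to reordering of blocks).

Per-block formulas:
  For a 3×3 Jordan block J_3(6): exp(t · J_3(6)) = e^(6t)·(I + t·N + (t^2/2)·N^2), where N is the 3×3 nilpotent shift.

After assembling e^{tJ} and conjugating by P, we get:

e^{tM} =
  [-3*t^2*exp(6*t)/2 + 3*t*exp(6*t) + exp(6*t), t^2*exp(6*t)/2 - 2*t*exp(6*t), t^2*exp(6*t)/2 - t*exp(6*t)]
  [3*t*exp(6*t), -t*exp(6*t) + exp(6*t), -t*exp(6*t)]
  [-9*t^2*exp(6*t)/2 + 6*t*exp(6*t), 3*t^2*exp(6*t)/2 - 5*t*exp(6*t), 3*t^2*exp(6*t)/2 - 2*t*exp(6*t) + exp(6*t)]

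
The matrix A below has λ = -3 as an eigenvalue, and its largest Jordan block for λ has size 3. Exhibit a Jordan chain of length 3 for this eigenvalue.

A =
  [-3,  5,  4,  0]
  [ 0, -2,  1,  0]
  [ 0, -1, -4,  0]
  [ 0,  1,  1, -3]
A Jordan chain for λ = -3 of length 3:
v_1 = (1, 0, 0, 0)ᵀ
v_2 = (5, 1, -1, 1)ᵀ
v_3 = (0, 1, 0, 0)ᵀ

Let N = A − (-3)·I. We want v_3 with N^3 v_3 = 0 but N^2 v_3 ≠ 0; then v_{j-1} := N · v_j for j = 3, …, 2.

Pick v_3 = (0, 1, 0, 0)ᵀ.
Then v_2 = N · v_3 = (5, 1, -1, 1)ᵀ.
Then v_1 = N · v_2 = (1, 0, 0, 0)ᵀ.

Sanity check: (A − (-3)·I) v_1 = (0, 0, 0, 0)ᵀ = 0. ✓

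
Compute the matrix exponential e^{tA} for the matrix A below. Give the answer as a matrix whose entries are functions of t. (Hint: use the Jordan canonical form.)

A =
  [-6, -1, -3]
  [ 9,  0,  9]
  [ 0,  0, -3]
e^{tA} =
  [-3*t*exp(-3*t) + exp(-3*t), -t*exp(-3*t), -3*t*exp(-3*t)]
  [9*t*exp(-3*t), 3*t*exp(-3*t) + exp(-3*t), 9*t*exp(-3*t)]
  [0, 0, exp(-3*t)]

Strategy: write A = P · J · P⁻¹ where J is a Jordan canonical form, so e^{tA} = P · e^{tJ} · P⁻¹, and e^{tJ} can be computed block-by-block.

A has Jordan form
J =
  [-3,  1,  0]
  [ 0, -3,  0]
  [ 0,  0, -3]
(up to reordering of blocks).

Per-block formulas:
  For a 2×2 Jordan block J_2(-3): exp(t · J_2(-3)) = e^(-3t)·(I + t·N), where N is the 2×2 nilpotent shift.
  For a 1×1 block at λ = -3: exp(t · [-3]) = [e^(-3t)].

After assembling e^{tJ} and conjugating by P, we get:

e^{tA} =
  [-3*t*exp(-3*t) + exp(-3*t), -t*exp(-3*t), -3*t*exp(-3*t)]
  [9*t*exp(-3*t), 3*t*exp(-3*t) + exp(-3*t), 9*t*exp(-3*t)]
  [0, 0, exp(-3*t)]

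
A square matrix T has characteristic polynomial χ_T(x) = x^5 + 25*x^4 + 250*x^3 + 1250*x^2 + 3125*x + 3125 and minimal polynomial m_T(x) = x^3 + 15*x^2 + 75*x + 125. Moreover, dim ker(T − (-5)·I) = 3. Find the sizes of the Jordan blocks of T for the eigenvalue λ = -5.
Block sizes for λ = -5: [3, 1, 1]

Step 1 — from the characteristic polynomial, algebraic multiplicity of λ = -5 is 5. From dim ker(T − (-5)·I) = 3, there are exactly 3 Jordan blocks for λ = -5.
Step 2 — from the minimal polynomial, the factor (x + 5)^3 tells us the largest block for λ = -5 has size 3.
Step 3 — with total size 5, 3 blocks, and largest block 3, the block sizes (in nonincreasing order) are [3, 1, 1].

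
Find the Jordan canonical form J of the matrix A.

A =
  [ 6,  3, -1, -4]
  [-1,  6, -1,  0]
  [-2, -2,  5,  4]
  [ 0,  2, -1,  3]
J_2(5) ⊕ J_2(5)

The characteristic polynomial is
  det(x·I − A) = x^4 - 20*x^3 + 150*x^2 - 500*x + 625 = (x - 5)^4

Eigenvalues and multiplicities (the geometric multiplicity of λ is n − rank(A − λI), which equals the number of Jordan blocks for λ):
  λ = 5: algebraic multiplicity = 4, geometric multiplicity = 2

Determining the block sizes for each eigenvalue:
  λ = 5: with am = 4 and gm = 2, the partition is not yet determined (e.g. several partitions of 4 into 2 parts exist). Let N = A − (5)·I. Computing rank(N^1) = 2, rank(N^2) = 0; the number of blocks of size ≥ j is rank(N^{j−1}) − rank(N^j), giving [2, 2]. So we have 2 block(s) of size 2 → block sizes [2, 2]

Assembling the blocks gives a Jordan form
J =
  [5, 1, 0, 0]
  [0, 5, 0, 0]
  [0, 0, 5, 1]
  [0, 0, 0, 5]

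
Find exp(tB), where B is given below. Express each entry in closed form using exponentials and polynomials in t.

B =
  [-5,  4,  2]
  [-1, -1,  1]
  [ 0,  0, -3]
e^{tB} =
  [-2*t*exp(-3*t) + exp(-3*t), 4*t*exp(-3*t), 2*t*exp(-3*t)]
  [-t*exp(-3*t), 2*t*exp(-3*t) + exp(-3*t), t*exp(-3*t)]
  [0, 0, exp(-3*t)]

Strategy: write B = P · J · P⁻¹ where J is a Jordan canonical form, so e^{tB} = P · e^{tJ} · P⁻¹, and e^{tJ} can be computed block-by-block.

B has Jordan form
J =
  [-3,  1,  0]
  [ 0, -3,  0]
  [ 0,  0, -3]
(up to reordering of blocks).

Per-block formulas:
  For a 2×2 Jordan block J_2(-3): exp(t · J_2(-3)) = e^(-3t)·(I + t·N), where N is the 2×2 nilpotent shift.
  For a 1×1 block at λ = -3: exp(t · [-3]) = [e^(-3t)].

After assembling e^{tJ} and conjugating by P, we get:

e^{tB} =
  [-2*t*exp(-3*t) + exp(-3*t), 4*t*exp(-3*t), 2*t*exp(-3*t)]
  [-t*exp(-3*t), 2*t*exp(-3*t) + exp(-3*t), t*exp(-3*t)]
  [0, 0, exp(-3*t)]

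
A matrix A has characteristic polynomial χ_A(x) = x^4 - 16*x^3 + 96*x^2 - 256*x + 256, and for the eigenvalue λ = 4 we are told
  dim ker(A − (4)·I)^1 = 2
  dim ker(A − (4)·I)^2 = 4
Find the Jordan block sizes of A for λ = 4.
Block sizes for λ = 4: [2, 2]

From the dimensions of kernels of powers, the number of Jordan blocks of size at least j is d_j − d_{j−1} where d_j = dim ker(N^j) (with d_0 = 0). Computing the differences gives [2, 2].
The number of blocks of size exactly k is (#blocks of size ≥ k) − (#blocks of size ≥ k + 1), so the partition is: 2 block(s) of size 2.
In nonincreasing order the block sizes are [2, 2].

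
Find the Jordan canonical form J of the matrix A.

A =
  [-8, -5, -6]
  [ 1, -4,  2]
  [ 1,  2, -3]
J_3(-5)

The characteristic polynomial is
  det(x·I − A) = x^3 + 15*x^2 + 75*x + 125 = (x + 5)^3

Eigenvalues and multiplicities (the geometric multiplicity of λ is n − rank(A − λI), which equals the number of Jordan blocks for λ):
  λ = -5: algebraic multiplicity = 3, geometric multiplicity = 1

Determining the block sizes for each eigenvalue:
  λ = -5: one block (gm = 1), so the single block has size am = 3 → block sizes [3]

Assembling the blocks gives a Jordan form
J =
  [-5,  1,  0]
  [ 0, -5,  1]
  [ 0,  0, -5]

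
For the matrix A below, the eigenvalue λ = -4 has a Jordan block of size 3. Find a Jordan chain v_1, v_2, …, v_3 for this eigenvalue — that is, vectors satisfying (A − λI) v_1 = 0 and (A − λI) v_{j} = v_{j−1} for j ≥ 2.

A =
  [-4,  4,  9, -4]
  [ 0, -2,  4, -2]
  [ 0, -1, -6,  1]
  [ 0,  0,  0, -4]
A Jordan chain for λ = -4 of length 3:
v_1 = (-1, 0, 0, 0)ᵀ
v_2 = (4, 2, -1, 0)ᵀ
v_3 = (0, 1, 0, 0)ᵀ

Let N = A − (-4)·I. We want v_3 with N^3 v_3 = 0 but N^2 v_3 ≠ 0; then v_{j-1} := N · v_j for j = 3, …, 2.

Pick v_3 = (0, 1, 0, 0)ᵀ.
Then v_2 = N · v_3 = (4, 2, -1, 0)ᵀ.
Then v_1 = N · v_2 = (-1, 0, 0, 0)ᵀ.

Sanity check: (A − (-4)·I) v_1 = (0, 0, 0, 0)ᵀ = 0. ✓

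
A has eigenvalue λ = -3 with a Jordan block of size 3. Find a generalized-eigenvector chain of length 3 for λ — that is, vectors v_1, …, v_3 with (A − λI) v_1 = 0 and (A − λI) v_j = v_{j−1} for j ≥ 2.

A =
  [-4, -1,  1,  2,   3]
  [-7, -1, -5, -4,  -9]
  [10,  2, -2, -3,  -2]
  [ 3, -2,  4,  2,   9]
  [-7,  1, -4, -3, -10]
A Jordan chain for λ = -3 of length 3:
v_1 = (3, -6, -9, 3, 0)ᵀ
v_2 = (-1, -7, 10, 3, -7)ᵀ
v_3 = (1, 0, 0, 0, 0)ᵀ

Let N = A − (-3)·I. We want v_3 with N^3 v_3 = 0 but N^2 v_3 ≠ 0; then v_{j-1} := N · v_j for j = 3, …, 2.

Pick v_3 = (1, 0, 0, 0, 0)ᵀ.
Then v_2 = N · v_3 = (-1, -7, 10, 3, -7)ᵀ.
Then v_1 = N · v_2 = (3, -6, -9, 3, 0)ᵀ.

Sanity check: (A − (-3)·I) v_1 = (0, 0, 0, 0, 0)ᵀ = 0. ✓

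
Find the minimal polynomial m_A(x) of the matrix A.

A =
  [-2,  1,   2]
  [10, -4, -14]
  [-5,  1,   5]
x^3 + x^2 - 8*x - 12

The characteristic polynomial is χ_A(x) = (x - 3)*(x + 2)^2, so the eigenvalues are known. The minimal polynomial is
  m_A(x) = Π_λ (x − λ)^{k_λ}
where k_λ is the size of the *largest* Jordan block for λ (equivalently, the smallest k with (A − λI)^k v = 0 for every generalised eigenvector v of λ).

  λ = -2: largest Jordan block has size 2, contributing (x + 2)^2
  λ = 3: largest Jordan block has size 1, contributing (x − 3)

So m_A(x) = (x - 3)*(x + 2)^2 = x^3 + x^2 - 8*x - 12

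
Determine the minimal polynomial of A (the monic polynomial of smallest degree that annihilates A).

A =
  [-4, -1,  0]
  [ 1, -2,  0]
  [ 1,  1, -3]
x^2 + 6*x + 9

The characteristic polynomial is χ_A(x) = (x + 3)^3, so the eigenvalues are known. The minimal polynomial is
  m_A(x) = Π_λ (x − λ)^{k_λ}
where k_λ is the size of the *largest* Jordan block for λ (equivalently, the smallest k with (A − λI)^k v = 0 for every generalised eigenvector v of λ).

  λ = -3: largest Jordan block has size 2, contributing (x + 3)^2

So m_A(x) = (x + 3)^2 = x^2 + 6*x + 9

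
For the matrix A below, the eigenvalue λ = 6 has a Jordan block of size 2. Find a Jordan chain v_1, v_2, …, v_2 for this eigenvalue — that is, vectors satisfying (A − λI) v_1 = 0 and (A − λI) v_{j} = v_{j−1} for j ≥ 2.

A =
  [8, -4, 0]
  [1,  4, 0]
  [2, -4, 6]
A Jordan chain for λ = 6 of length 2:
v_1 = (2, 1, 2)ᵀ
v_2 = (1, 0, 0)ᵀ

Let N = A − (6)·I. We want v_2 with N^2 v_2 = 0 but N^1 v_2 ≠ 0; then v_{j-1} := N · v_j for j = 2, …, 2.

Pick v_2 = (1, 0, 0)ᵀ.
Then v_1 = N · v_2 = (2, 1, 2)ᵀ.

Sanity check: (A − (6)·I) v_1 = (0, 0, 0)ᵀ = 0. ✓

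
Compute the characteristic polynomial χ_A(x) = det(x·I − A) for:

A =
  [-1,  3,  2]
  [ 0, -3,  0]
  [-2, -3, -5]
x^3 + 9*x^2 + 27*x + 27

Expanding det(x·I − A) (e.g. by cofactor expansion or by noting that A is similar to its Jordan form J, which has the same characteristic polynomial as A) gives
  χ_A(x) = x^3 + 9*x^2 + 27*x + 27
which factors as (x + 3)^3. The eigenvalues (with algebraic multiplicities) are λ = -3 with multiplicity 3.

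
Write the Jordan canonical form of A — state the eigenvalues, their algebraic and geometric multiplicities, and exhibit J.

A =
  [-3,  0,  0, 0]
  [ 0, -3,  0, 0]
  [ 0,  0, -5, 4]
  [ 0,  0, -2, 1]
J_1(-3) ⊕ J_1(-3) ⊕ J_1(-3) ⊕ J_1(-1)

The characteristic polynomial is
  det(x·I − A) = x^4 + 10*x^3 + 36*x^2 + 54*x + 27 = (x + 1)*(x + 3)^3

Eigenvalues and multiplicities (the geometric multiplicity of λ is n − rank(A − λI), which equals the number of Jordan blocks for λ):
  λ = -3: algebraic multiplicity = 3, geometric multiplicity = 3
  λ = -1: algebraic multiplicity = 1, geometric multiplicity = 1

Determining the block sizes for each eigenvalue:
  λ = -3: gm = am = 3, so every block has size 1 → block sizes [1, 1, 1]
  λ = -1: one block (gm = 1), so the single block has size am = 1 → block sizes [1]

Assembling the blocks gives a Jordan form
J =
  [-3,  0,  0,  0]
  [ 0, -3,  0,  0]
  [ 0,  0, -3,  0]
  [ 0,  0,  0, -1]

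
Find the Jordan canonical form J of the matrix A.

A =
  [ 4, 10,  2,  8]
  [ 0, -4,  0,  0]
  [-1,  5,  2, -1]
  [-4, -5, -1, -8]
J_1(-4) ⊕ J_1(-4) ⊕ J_2(1)

The characteristic polynomial is
  det(x·I − A) = x^4 + 6*x^3 + x^2 - 24*x + 16 = (x - 1)^2*(x + 4)^2

Eigenvalues and multiplicities (the geometric multiplicity of λ is n − rank(A − λI), which equals the number of Jordan blocks for λ):
  λ = -4: algebraic multiplicity = 2, geometric multiplicity = 2
  λ = 1: algebraic multiplicity = 2, geometric multiplicity = 1

Determining the block sizes for each eigenvalue:
  λ = -4: gm = am = 2, so every block has size 1 → block sizes [1, 1]
  λ = 1: one block (gm = 1), so the single block has size am = 2 → block sizes [2]

Assembling the blocks gives a Jordan form
J =
  [-4,  0, 0, 0]
  [ 0, -4, 0, 0]
  [ 0,  0, 1, 1]
  [ 0,  0, 0, 1]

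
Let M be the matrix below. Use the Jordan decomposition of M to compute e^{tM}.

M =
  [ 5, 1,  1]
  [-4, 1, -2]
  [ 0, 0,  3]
e^{tM} =
  [2*t*exp(3*t) + exp(3*t), t*exp(3*t), t*exp(3*t)]
  [-4*t*exp(3*t), -2*t*exp(3*t) + exp(3*t), -2*t*exp(3*t)]
  [0, 0, exp(3*t)]

Strategy: write M = P · J · P⁻¹ where J is a Jordan canonical form, so e^{tM} = P · e^{tJ} · P⁻¹, and e^{tJ} can be computed block-by-block.

M has Jordan form
J =
  [3, 1, 0]
  [0, 3, 0]
  [0, 0, 3]
(up to reordering of blocks).

Per-block formulas:
  For a 2×2 Jordan block J_2(3): exp(t · J_2(3)) = e^(3t)·(I + t·N), where N is the 2×2 nilpotent shift.
  For a 1×1 block at λ = 3: exp(t · [3]) = [e^(3t)].

After assembling e^{tJ} and conjugating by P, we get:

e^{tM} =
  [2*t*exp(3*t) + exp(3*t), t*exp(3*t), t*exp(3*t)]
  [-4*t*exp(3*t), -2*t*exp(3*t) + exp(3*t), -2*t*exp(3*t)]
  [0, 0, exp(3*t)]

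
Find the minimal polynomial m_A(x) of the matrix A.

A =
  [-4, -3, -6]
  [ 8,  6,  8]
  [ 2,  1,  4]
x^2 - 4*x + 4

The characteristic polynomial is χ_A(x) = (x - 2)^3, so the eigenvalues are known. The minimal polynomial is
  m_A(x) = Π_λ (x − λ)^{k_λ}
where k_λ is the size of the *largest* Jordan block for λ (equivalently, the smallest k with (A − λI)^k v = 0 for every generalised eigenvector v of λ).

  λ = 2: largest Jordan block has size 2, contributing (x − 2)^2

So m_A(x) = (x - 2)^2 = x^2 - 4*x + 4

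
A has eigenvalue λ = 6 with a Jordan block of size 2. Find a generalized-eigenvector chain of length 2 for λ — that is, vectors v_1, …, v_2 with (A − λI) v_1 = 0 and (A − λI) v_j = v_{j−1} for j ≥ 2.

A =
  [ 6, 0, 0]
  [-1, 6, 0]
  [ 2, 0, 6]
A Jordan chain for λ = 6 of length 2:
v_1 = (0, -1, 2)ᵀ
v_2 = (1, 0, 0)ᵀ

Let N = A − (6)·I. We want v_2 with N^2 v_2 = 0 but N^1 v_2 ≠ 0; then v_{j-1} := N · v_j for j = 2, …, 2.

Pick v_2 = (1, 0, 0)ᵀ.
Then v_1 = N · v_2 = (0, -1, 2)ᵀ.

Sanity check: (A − (6)·I) v_1 = (0, 0, 0)ᵀ = 0. ✓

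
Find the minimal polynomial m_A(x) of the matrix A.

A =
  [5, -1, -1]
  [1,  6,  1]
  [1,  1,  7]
x^3 - 18*x^2 + 108*x - 216

The characteristic polynomial is χ_A(x) = (x - 6)^3, so the eigenvalues are known. The minimal polynomial is
  m_A(x) = Π_λ (x − λ)^{k_λ}
where k_λ is the size of the *largest* Jordan block for λ (equivalently, the smallest k with (A − λI)^k v = 0 for every generalised eigenvector v of λ).

  λ = 6: largest Jordan block has size 3, contributing (x − 6)^3

So m_A(x) = (x - 6)^3 = x^3 - 18*x^2 + 108*x - 216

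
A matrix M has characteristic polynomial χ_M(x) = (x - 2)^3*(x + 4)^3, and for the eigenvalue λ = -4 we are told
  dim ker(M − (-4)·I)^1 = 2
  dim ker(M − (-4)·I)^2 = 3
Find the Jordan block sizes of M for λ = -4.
Block sizes for λ = -4: [2, 1]

From the dimensions of kernels of powers, the number of Jordan blocks of size at least j is d_j − d_{j−1} where d_j = dim ker(N^j) (with d_0 = 0). Computing the differences gives [2, 1].
The number of blocks of size exactly k is (#blocks of size ≥ k) − (#blocks of size ≥ k + 1), so the partition is: 1 block(s) of size 1, 1 block(s) of size 2.
In nonincreasing order the block sizes are [2, 1].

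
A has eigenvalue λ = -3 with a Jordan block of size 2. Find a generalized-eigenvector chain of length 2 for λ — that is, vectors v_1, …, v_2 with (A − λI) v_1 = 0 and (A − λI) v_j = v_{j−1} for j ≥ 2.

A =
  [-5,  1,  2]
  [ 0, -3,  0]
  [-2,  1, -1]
A Jordan chain for λ = -3 of length 2:
v_1 = (-2, 0, -2)ᵀ
v_2 = (1, 0, 0)ᵀ

Let N = A − (-3)·I. We want v_2 with N^2 v_2 = 0 but N^1 v_2 ≠ 0; then v_{j-1} := N · v_j for j = 2, …, 2.

Pick v_2 = (1, 0, 0)ᵀ.
Then v_1 = N · v_2 = (-2, 0, -2)ᵀ.

Sanity check: (A − (-3)·I) v_1 = (0, 0, 0)ᵀ = 0. ✓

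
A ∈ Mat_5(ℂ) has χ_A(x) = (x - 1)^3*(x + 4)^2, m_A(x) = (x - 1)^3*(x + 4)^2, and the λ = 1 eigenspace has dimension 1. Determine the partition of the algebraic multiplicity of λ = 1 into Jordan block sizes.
Block sizes for λ = 1: [3]

Step 1 — from the characteristic polynomial, algebraic multiplicity of λ = 1 is 3. From dim ker(A − (1)·I) = 1, there are exactly 1 Jordan blocks for λ = 1.
Step 2 — from the minimal polynomial, the factor (x − 1)^3 tells us the largest block for λ = 1 has size 3.
Step 3 — with total size 3, 1 blocks, and largest block 3, the block sizes (in nonincreasing order) are [3].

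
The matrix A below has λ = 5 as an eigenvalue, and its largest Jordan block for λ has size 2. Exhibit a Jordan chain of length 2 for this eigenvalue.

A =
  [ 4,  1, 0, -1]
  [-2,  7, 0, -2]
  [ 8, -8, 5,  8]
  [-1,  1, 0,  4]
A Jordan chain for λ = 5 of length 2:
v_1 = (-1, -2, 8, -1)ᵀ
v_2 = (1, 0, 0, 0)ᵀ

Let N = A − (5)·I. We want v_2 with N^2 v_2 = 0 but N^1 v_2 ≠ 0; then v_{j-1} := N · v_j for j = 2, …, 2.

Pick v_2 = (1, 0, 0, 0)ᵀ.
Then v_1 = N · v_2 = (-1, -2, 8, -1)ᵀ.

Sanity check: (A − (5)·I) v_1 = (0, 0, 0, 0)ᵀ = 0. ✓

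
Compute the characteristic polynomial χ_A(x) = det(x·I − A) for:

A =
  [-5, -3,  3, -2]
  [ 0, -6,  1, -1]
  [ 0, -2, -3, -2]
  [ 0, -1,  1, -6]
x^4 + 20*x^3 + 150*x^2 + 500*x + 625

Expanding det(x·I − A) (e.g. by cofactor expansion or by noting that A is similar to its Jordan form J, which has the same characteristic polynomial as A) gives
  χ_A(x) = x^4 + 20*x^3 + 150*x^2 + 500*x + 625
which factors as (x + 5)^4. The eigenvalues (with algebraic multiplicities) are λ = -5 with multiplicity 4.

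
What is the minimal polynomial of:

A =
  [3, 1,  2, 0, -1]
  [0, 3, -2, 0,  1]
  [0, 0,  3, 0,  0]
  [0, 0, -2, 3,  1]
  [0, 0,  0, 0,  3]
x^3 - 9*x^2 + 27*x - 27

The characteristic polynomial is χ_A(x) = (x - 3)^5, so the eigenvalues are known. The minimal polynomial is
  m_A(x) = Π_λ (x − λ)^{k_λ}
where k_λ is the size of the *largest* Jordan block for λ (equivalently, the smallest k with (A − λI)^k v = 0 for every generalised eigenvector v of λ).

  λ = 3: largest Jordan block has size 3, contributing (x − 3)^3

So m_A(x) = (x - 3)^3 = x^3 - 9*x^2 + 27*x - 27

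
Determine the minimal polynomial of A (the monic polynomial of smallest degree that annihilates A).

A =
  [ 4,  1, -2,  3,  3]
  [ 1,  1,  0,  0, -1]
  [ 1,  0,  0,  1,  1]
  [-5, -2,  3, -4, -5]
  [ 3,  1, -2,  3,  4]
x^3 - 3*x^2 + 3*x - 1

The characteristic polynomial is χ_A(x) = (x - 1)^5, so the eigenvalues are known. The minimal polynomial is
  m_A(x) = Π_λ (x − λ)^{k_λ}
where k_λ is the size of the *largest* Jordan block for λ (equivalently, the smallest k with (A − λI)^k v = 0 for every generalised eigenvector v of λ).

  λ = 1: largest Jordan block has size 3, contributing (x − 1)^3

So m_A(x) = (x - 1)^3 = x^3 - 3*x^2 + 3*x - 1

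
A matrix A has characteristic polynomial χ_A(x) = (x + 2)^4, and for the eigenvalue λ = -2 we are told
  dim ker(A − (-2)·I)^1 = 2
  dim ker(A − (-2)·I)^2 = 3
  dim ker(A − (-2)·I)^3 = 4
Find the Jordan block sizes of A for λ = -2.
Block sizes for λ = -2: [3, 1]

From the dimensions of kernels of powers, the number of Jordan blocks of size at least j is d_j − d_{j−1} where d_j = dim ker(N^j) (with d_0 = 0). Computing the differences gives [2, 1, 1].
The number of blocks of size exactly k is (#blocks of size ≥ k) − (#blocks of size ≥ k + 1), so the partition is: 1 block(s) of size 1, 1 block(s) of size 3.
In nonincreasing order the block sizes are [3, 1].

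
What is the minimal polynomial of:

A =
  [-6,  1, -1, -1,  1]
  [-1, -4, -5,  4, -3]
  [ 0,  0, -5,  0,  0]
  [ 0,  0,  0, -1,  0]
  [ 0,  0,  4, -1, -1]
x^4 + 12*x^3 + 46*x^2 + 60*x + 25

The characteristic polynomial is χ_A(x) = (x + 1)^2*(x + 5)^3, so the eigenvalues are known. The minimal polynomial is
  m_A(x) = Π_λ (x − λ)^{k_λ}
where k_λ is the size of the *largest* Jordan block for λ (equivalently, the smallest k with (A − λI)^k v = 0 for every generalised eigenvector v of λ).

  λ = -5: largest Jordan block has size 2, contributing (x + 5)^2
  λ = -1: largest Jordan block has size 2, contributing (x + 1)^2

So m_A(x) = (x + 1)^2*(x + 5)^2 = x^4 + 12*x^3 + 46*x^2 + 60*x + 25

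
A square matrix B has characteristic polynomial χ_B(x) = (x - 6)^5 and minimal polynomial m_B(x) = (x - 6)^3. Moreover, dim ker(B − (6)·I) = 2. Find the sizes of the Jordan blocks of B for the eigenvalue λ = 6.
Block sizes for λ = 6: [3, 2]

Step 1 — from the characteristic polynomial, algebraic multiplicity of λ = 6 is 5. From dim ker(B − (6)·I) = 2, there are exactly 2 Jordan blocks for λ = 6.
Step 2 — from the minimal polynomial, the factor (x − 6)^3 tells us the largest block for λ = 6 has size 3.
Step 3 — with total size 5, 2 blocks, and largest block 3, the block sizes (in nonincreasing order) are [3, 2].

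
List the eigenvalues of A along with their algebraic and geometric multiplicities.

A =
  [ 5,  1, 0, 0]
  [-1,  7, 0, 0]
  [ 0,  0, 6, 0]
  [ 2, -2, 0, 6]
λ = 6: alg = 4, geom = 3

Step 1 — factor the characteristic polynomial to read off the algebraic multiplicities:
  χ_A(x) = (x - 6)^4

Step 2 — compute geometric multiplicities via the rank-nullity identity g(λ) = n − rank(A − λI):
  rank(A − (6)·I) = 1, so dim ker(A − (6)·I) = n − 1 = 3

Summary:
  λ = 6: algebraic multiplicity = 4, geometric multiplicity = 3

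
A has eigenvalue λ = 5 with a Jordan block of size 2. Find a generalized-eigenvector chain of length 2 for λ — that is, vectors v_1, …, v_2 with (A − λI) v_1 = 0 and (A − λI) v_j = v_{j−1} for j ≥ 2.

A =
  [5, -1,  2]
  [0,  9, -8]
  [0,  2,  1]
A Jordan chain for λ = 5 of length 2:
v_1 = (-1, 4, 2)ᵀ
v_2 = (0, 1, 0)ᵀ

Let N = A − (5)·I. We want v_2 with N^2 v_2 = 0 but N^1 v_2 ≠ 0; then v_{j-1} := N · v_j for j = 2, …, 2.

Pick v_2 = (0, 1, 0)ᵀ.
Then v_1 = N · v_2 = (-1, 4, 2)ᵀ.

Sanity check: (A − (5)·I) v_1 = (0, 0, 0)ᵀ = 0. ✓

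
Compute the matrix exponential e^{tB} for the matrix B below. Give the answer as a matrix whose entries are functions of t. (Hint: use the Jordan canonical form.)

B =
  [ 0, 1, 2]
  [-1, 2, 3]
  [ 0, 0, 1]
e^{tB} =
  [-t*exp(t) + exp(t), t*exp(t), t^2*exp(t)/2 + 2*t*exp(t)]
  [-t*exp(t), t*exp(t) + exp(t), t^2*exp(t)/2 + 3*t*exp(t)]
  [0, 0, exp(t)]

Strategy: write B = P · J · P⁻¹ where J is a Jordan canonical form, so e^{tB} = P · e^{tJ} · P⁻¹, and e^{tJ} can be computed block-by-block.

B has Jordan form
J =
  [1, 1, 0]
  [0, 1, 1]
  [0, 0, 1]
(up to reordering of blocks).

Per-block formulas:
  For a 3×3 Jordan block J_3(1): exp(t · J_3(1)) = e^(1t)·(I + t·N + (t^2/2)·N^2), where N is the 3×3 nilpotent shift.

After assembling e^{tJ} and conjugating by P, we get:

e^{tB} =
  [-t*exp(t) + exp(t), t*exp(t), t^2*exp(t)/2 + 2*t*exp(t)]
  [-t*exp(t), t*exp(t) + exp(t), t^2*exp(t)/2 + 3*t*exp(t)]
  [0, 0, exp(t)]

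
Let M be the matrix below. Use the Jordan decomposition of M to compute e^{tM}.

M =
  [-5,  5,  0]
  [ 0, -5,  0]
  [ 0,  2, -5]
e^{tM} =
  [exp(-5*t), 5*t*exp(-5*t), 0]
  [0, exp(-5*t), 0]
  [0, 2*t*exp(-5*t), exp(-5*t)]

Strategy: write M = P · J · P⁻¹ where J is a Jordan canonical form, so e^{tM} = P · e^{tJ} · P⁻¹, and e^{tJ} can be computed block-by-block.

M has Jordan form
J =
  [-5,  1,  0]
  [ 0, -5,  0]
  [ 0,  0, -5]
(up to reordering of blocks).

Per-block formulas:
  For a 1×1 block at λ = -5: exp(t · [-5]) = [e^(-5t)].
  For a 2×2 Jordan block J_2(-5): exp(t · J_2(-5)) = e^(-5t)·(I + t·N), where N is the 2×2 nilpotent shift.

After assembling e^{tJ} and conjugating by P, we get:

e^{tM} =
  [exp(-5*t), 5*t*exp(-5*t), 0]
  [0, exp(-5*t), 0]
  [0, 2*t*exp(-5*t), exp(-5*t)]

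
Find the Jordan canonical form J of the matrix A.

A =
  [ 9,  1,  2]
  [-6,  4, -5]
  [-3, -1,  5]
J_3(6)

The characteristic polynomial is
  det(x·I − A) = x^3 - 18*x^2 + 108*x - 216 = (x - 6)^3

Eigenvalues and multiplicities (the geometric multiplicity of λ is n − rank(A − λI), which equals the number of Jordan blocks for λ):
  λ = 6: algebraic multiplicity = 3, geometric multiplicity = 1

Determining the block sizes for each eigenvalue:
  λ = 6: one block (gm = 1), so the single block has size am = 3 → block sizes [3]

Assembling the blocks gives a Jordan form
J =
  [6, 1, 0]
  [0, 6, 1]
  [0, 0, 6]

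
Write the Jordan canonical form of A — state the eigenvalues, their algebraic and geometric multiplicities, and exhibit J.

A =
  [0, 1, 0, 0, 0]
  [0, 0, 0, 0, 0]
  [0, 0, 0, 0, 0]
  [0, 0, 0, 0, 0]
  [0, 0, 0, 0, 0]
J_2(0) ⊕ J_1(0) ⊕ J_1(0) ⊕ J_1(0)

The characteristic polynomial is
  det(x·I − A) = x^5

Eigenvalues and multiplicities (the geometric multiplicity of λ is n − rank(A − λI), which equals the number of Jordan blocks for λ):
  λ = 0: algebraic multiplicity = 5, geometric multiplicity = 4

Determining the block sizes for each eigenvalue:
  λ = 0: 4 blocks summing to 5 forces exactly one block of size 2 and the rest size 1 → block sizes [2, 1, 1, 1]

Assembling the blocks gives a Jordan form
J =
  [0, 1, 0, 0, 0]
  [0, 0, 0, 0, 0]
  [0, 0, 0, 0, 0]
  [0, 0, 0, 0, 0]
  [0, 0, 0, 0, 0]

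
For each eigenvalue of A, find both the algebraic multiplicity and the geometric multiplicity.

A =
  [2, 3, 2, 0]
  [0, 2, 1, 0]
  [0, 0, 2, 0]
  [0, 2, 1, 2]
λ = 2: alg = 4, geom = 2

Step 1 — factor the characteristic polynomial to read off the algebraic multiplicities:
  χ_A(x) = (x - 2)^4

Step 2 — compute geometric multiplicities via the rank-nullity identity g(λ) = n − rank(A − λI):
  rank(A − (2)·I) = 2, so dim ker(A − (2)·I) = n − 2 = 2

Summary:
  λ = 2: algebraic multiplicity = 4, geometric multiplicity = 2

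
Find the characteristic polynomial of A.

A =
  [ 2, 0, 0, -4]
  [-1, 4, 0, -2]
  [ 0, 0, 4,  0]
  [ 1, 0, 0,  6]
x^4 - 16*x^3 + 96*x^2 - 256*x + 256

Expanding det(x·I − A) (e.g. by cofactor expansion or by noting that A is similar to its Jordan form J, which has the same characteristic polynomial as A) gives
  χ_A(x) = x^4 - 16*x^3 + 96*x^2 - 256*x + 256
which factors as (x - 4)^4. The eigenvalues (with algebraic multiplicities) are λ = 4 with multiplicity 4.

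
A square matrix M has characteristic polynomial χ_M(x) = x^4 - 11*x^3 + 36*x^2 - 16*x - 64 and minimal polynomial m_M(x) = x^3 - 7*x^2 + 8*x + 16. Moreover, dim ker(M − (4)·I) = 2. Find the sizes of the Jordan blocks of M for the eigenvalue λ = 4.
Block sizes for λ = 4: [2, 1]

Step 1 — from the characteristic polynomial, algebraic multiplicity of λ = 4 is 3. From dim ker(M − (4)·I) = 2, there are exactly 2 Jordan blocks for λ = 4.
Step 2 — from the minimal polynomial, the factor (x − 4)^2 tells us the largest block for λ = 4 has size 2.
Step 3 — with total size 3, 2 blocks, and largest block 2, the block sizes (in nonincreasing order) are [2, 1].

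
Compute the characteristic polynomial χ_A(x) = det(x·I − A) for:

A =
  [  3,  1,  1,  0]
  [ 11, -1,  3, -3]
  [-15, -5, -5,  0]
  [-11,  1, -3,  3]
x^4

Expanding det(x·I − A) (e.g. by cofactor expansion or by noting that A is similar to its Jordan form J, which has the same characteristic polynomial as A) gives
  χ_A(x) = x^4
which factors as x^4. The eigenvalues (with algebraic multiplicities) are λ = 0 with multiplicity 4.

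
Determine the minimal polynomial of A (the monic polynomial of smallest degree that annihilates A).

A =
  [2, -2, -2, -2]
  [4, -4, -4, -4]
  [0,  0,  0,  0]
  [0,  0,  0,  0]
x^2 + 2*x

The characteristic polynomial is χ_A(x) = x^3*(x + 2), so the eigenvalues are known. The minimal polynomial is
  m_A(x) = Π_λ (x − λ)^{k_λ}
where k_λ is the size of the *largest* Jordan block for λ (equivalently, the smallest k with (A − λI)^k v = 0 for every generalised eigenvector v of λ).

  λ = -2: largest Jordan block has size 1, contributing (x + 2)
  λ = 0: largest Jordan block has size 1, contributing (x − 0)

So m_A(x) = x*(x + 2) = x^2 + 2*x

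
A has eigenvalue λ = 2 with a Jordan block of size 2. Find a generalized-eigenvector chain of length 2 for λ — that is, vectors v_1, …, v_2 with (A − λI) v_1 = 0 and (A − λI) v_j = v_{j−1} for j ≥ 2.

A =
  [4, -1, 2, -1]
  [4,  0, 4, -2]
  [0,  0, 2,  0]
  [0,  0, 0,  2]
A Jordan chain for λ = 2 of length 2:
v_1 = (2, 4, 0, 0)ᵀ
v_2 = (1, 0, 0, 0)ᵀ

Let N = A − (2)·I. We want v_2 with N^2 v_2 = 0 but N^1 v_2 ≠ 0; then v_{j-1} := N · v_j for j = 2, …, 2.

Pick v_2 = (1, 0, 0, 0)ᵀ.
Then v_1 = N · v_2 = (2, 4, 0, 0)ᵀ.

Sanity check: (A − (2)·I) v_1 = (0, 0, 0, 0)ᵀ = 0. ✓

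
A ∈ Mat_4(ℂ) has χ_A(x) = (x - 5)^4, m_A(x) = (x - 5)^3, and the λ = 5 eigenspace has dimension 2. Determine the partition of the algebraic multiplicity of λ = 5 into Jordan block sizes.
Block sizes for λ = 5: [3, 1]

Step 1 — from the characteristic polynomial, algebraic multiplicity of λ = 5 is 4. From dim ker(A − (5)·I) = 2, there are exactly 2 Jordan blocks for λ = 5.
Step 2 — from the minimal polynomial, the factor (x − 5)^3 tells us the largest block for λ = 5 has size 3.
Step 3 — with total size 4, 2 blocks, and largest block 3, the block sizes (in nonincreasing order) are [3, 1].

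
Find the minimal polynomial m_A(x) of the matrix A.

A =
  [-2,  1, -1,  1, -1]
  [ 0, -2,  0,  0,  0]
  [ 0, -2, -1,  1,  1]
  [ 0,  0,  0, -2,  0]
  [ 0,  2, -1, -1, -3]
x^2 + 4*x + 4

The characteristic polynomial is χ_A(x) = (x + 2)^5, so the eigenvalues are known. The minimal polynomial is
  m_A(x) = Π_λ (x − λ)^{k_λ}
where k_λ is the size of the *largest* Jordan block for λ (equivalently, the smallest k with (A − λI)^k v = 0 for every generalised eigenvector v of λ).

  λ = -2: largest Jordan block has size 2, contributing (x + 2)^2

So m_A(x) = (x + 2)^2 = x^2 + 4*x + 4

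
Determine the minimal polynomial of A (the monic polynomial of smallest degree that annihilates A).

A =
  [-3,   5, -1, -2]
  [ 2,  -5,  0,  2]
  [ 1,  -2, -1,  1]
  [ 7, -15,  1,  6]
x^3 + 2*x^2 + x

The characteristic polynomial is χ_A(x) = x*(x + 1)^3, so the eigenvalues are known. The minimal polynomial is
  m_A(x) = Π_λ (x − λ)^{k_λ}
where k_λ is the size of the *largest* Jordan block for λ (equivalently, the smallest k with (A − λI)^k v = 0 for every generalised eigenvector v of λ).

  λ = -1: largest Jordan block has size 2, contributing (x + 1)^2
  λ = 0: largest Jordan block has size 1, contributing (x − 0)

So m_A(x) = x*(x + 1)^2 = x^3 + 2*x^2 + x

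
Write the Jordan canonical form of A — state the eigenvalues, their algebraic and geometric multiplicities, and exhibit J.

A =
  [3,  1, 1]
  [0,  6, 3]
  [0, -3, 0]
J_2(3) ⊕ J_1(3)

The characteristic polynomial is
  det(x·I − A) = x^3 - 9*x^2 + 27*x - 27 = (x - 3)^3

Eigenvalues and multiplicities (the geometric multiplicity of λ is n − rank(A − λI), which equals the number of Jordan blocks for λ):
  λ = 3: algebraic multiplicity = 3, geometric multiplicity = 2

Determining the block sizes for each eigenvalue:
  λ = 3: 2 blocks summing to 3 forces exactly one block of size 2 and the rest size 1 → block sizes [2, 1]

Assembling the blocks gives a Jordan form
J =
  [3, 1, 0]
  [0, 3, 0]
  [0, 0, 3]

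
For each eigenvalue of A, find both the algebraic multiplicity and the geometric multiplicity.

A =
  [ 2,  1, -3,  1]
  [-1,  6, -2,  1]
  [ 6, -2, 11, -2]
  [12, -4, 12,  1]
λ = 5: alg = 4, geom = 2

Step 1 — factor the characteristic polynomial to read off the algebraic multiplicities:
  χ_A(x) = (x - 5)^4

Step 2 — compute geometric multiplicities via the rank-nullity identity g(λ) = n − rank(A − λI):
  rank(A − (5)·I) = 2, so dim ker(A − (5)·I) = n − 2 = 2

Summary:
  λ = 5: algebraic multiplicity = 4, geometric multiplicity = 2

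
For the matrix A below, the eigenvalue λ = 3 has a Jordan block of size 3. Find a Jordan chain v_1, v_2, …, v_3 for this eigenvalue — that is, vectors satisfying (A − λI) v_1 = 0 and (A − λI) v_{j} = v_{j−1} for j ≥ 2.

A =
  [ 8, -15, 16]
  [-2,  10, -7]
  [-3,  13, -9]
A Jordan chain for λ = 3 of length 3:
v_1 = (7, -3, -5)ᵀ
v_2 = (5, -2, -3)ᵀ
v_3 = (1, 0, 0)ᵀ

Let N = A − (3)·I. We want v_3 with N^3 v_3 = 0 but N^2 v_3 ≠ 0; then v_{j-1} := N · v_j for j = 3, …, 2.

Pick v_3 = (1, 0, 0)ᵀ.
Then v_2 = N · v_3 = (5, -2, -3)ᵀ.
Then v_1 = N · v_2 = (7, -3, -5)ᵀ.

Sanity check: (A − (3)·I) v_1 = (0, 0, 0)ᵀ = 0. ✓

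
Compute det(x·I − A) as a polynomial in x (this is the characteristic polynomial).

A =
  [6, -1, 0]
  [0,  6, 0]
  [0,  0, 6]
x^3 - 18*x^2 + 108*x - 216

Expanding det(x·I − A) (e.g. by cofactor expansion or by noting that A is similar to its Jordan form J, which has the same characteristic polynomial as A) gives
  χ_A(x) = x^3 - 18*x^2 + 108*x - 216
which factors as (x - 6)^3. The eigenvalues (with algebraic multiplicities) are λ = 6 with multiplicity 3.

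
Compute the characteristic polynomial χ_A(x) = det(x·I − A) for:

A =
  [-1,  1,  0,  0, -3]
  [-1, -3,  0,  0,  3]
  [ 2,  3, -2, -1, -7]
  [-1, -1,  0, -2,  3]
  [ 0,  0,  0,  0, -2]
x^5 + 10*x^4 + 40*x^3 + 80*x^2 + 80*x + 32

Expanding det(x·I − A) (e.g. by cofactor expansion or by noting that A is similar to its Jordan form J, which has the same characteristic polynomial as A) gives
  χ_A(x) = x^5 + 10*x^4 + 40*x^3 + 80*x^2 + 80*x + 32
which factors as (x + 2)^5. The eigenvalues (with algebraic multiplicities) are λ = -2 with multiplicity 5.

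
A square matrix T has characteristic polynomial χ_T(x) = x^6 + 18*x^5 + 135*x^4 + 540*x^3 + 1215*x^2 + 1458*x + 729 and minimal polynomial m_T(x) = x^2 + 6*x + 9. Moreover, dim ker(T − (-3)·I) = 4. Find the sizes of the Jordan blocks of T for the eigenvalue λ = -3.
Block sizes for λ = -3: [2, 2, 1, 1]

Step 1 — from the characteristic polynomial, algebraic multiplicity of λ = -3 is 6. From dim ker(T − (-3)·I) = 4, there are exactly 4 Jordan blocks for λ = -3.
Step 2 — from the minimal polynomial, the factor (x + 3)^2 tells us the largest block for λ = -3 has size 2.
Step 3 — with total size 6, 4 blocks, and largest block 2, the block sizes (in nonincreasing order) are [2, 2, 1, 1].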